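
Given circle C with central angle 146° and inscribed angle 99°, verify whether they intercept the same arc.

By the inscribed angle theorem, the inscribed angle for a central angle of 146° should be 146° / 2 = 73°.
The given inscribed angle is 99°, which does not equal 73°.
Therefore, no, they do not correspond to the same arc.

No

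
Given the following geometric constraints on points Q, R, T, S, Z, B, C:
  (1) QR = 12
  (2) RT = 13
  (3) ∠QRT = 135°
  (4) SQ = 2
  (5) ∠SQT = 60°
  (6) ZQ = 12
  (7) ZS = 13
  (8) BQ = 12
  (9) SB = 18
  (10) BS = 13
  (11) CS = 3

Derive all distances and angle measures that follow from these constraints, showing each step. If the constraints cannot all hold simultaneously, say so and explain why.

These constraints are not satisfiable: (10) BS = 13 and (9) SB = 18 assign two different lengths to the same segment. No planar figure meets all of them, so nothing further can be derived.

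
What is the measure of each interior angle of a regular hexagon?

Each interior angle of a regular n-gon is (n - 2) * 180 / n.
For n = 6: (6 - 2) * 180 / 6 = 720/6 = 120 degrees.

120 degrees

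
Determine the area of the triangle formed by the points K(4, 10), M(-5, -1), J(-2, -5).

The Shoelace formula computes the area from vertex coordinates by summing cross products.
For vertices (4,10), (-5,-1), (-2,-5):
Signed sum = 4*-1 - -5*10 + -5*-5 - -2*-1 + -2*10 - 4*-5
= 46 + 23 + 0 = 69
Area = (1/2)|69| = 69/2.

69/2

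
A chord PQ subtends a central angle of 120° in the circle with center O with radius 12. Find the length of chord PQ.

Chord = 2(12) sin(60°) = 12*sqrt(3)

12*sqrt(3)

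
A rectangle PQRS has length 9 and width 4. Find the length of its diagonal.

A rectangle's diagonal splits it into two right triangles, with the diagonal as the hypotenuse.
By the Pythagorean theorem, d^2 = 9^2 + 4^2 = 97.
Therefore d = sqrt(97).

sqrt(97)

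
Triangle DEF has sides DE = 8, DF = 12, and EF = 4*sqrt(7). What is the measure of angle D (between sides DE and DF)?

By the inverse law of cosines: cos(D) = (DE² + DF² - EF²) / (2 × DE × DF)
cos(D) = (8² + 12² - (4*sqrt(7))²) / (2 × 8 × 12)
cos(D) = (64 + 144 - (112)) / 192
cos(D) = 1/2
D = arccos(1/2) = 60°

60°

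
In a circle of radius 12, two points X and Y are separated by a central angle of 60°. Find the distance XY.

Drop a perpendicular from the center to the chord, bisecting both the chord and the central angle.
Each half-chord = r sin(θ/2) = 12 sin(30°).
The full chord = 2 × 12 × sin(30°) = 12.

12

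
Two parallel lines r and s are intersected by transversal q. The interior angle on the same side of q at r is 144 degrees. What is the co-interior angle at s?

Co-interior angles sum to 180: 180 - 144 = 36 degrees.

36 degrees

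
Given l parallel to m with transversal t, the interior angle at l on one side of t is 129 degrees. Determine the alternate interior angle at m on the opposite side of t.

Alternate interior angles lie on opposite sides of the transversal, between the parallel lines.
By the alternate interior angle theorem, they are equal: 129 degrees.

129 degrees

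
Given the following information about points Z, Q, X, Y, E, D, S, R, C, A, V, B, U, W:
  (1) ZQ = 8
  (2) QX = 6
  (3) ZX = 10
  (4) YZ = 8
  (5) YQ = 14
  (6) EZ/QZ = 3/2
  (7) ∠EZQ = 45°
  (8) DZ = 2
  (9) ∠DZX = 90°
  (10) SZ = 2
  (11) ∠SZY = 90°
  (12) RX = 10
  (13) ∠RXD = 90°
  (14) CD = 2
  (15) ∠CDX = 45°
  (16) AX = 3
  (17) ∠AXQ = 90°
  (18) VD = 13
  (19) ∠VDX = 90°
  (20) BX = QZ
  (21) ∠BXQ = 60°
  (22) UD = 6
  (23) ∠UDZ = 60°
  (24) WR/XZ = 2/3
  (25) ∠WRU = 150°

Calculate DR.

Step 1: By the law of cosines on triangle DZX: DX² = 2² + 10² − 2·2·10·cos(90°) = 104, so DX = 2·√26.
Step 2: By the law of cosines on triangle DXR: DR² = (2·√26)² + 10² − 2·2·√26·10·cos(90°) = 204, so DR = 2·√51.

Therefore, the length of DR = 2·√51.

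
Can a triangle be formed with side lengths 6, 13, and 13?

Yes.
The triangle inequality requires that the sum of any two sides exceeds the third.
Here 6 + 13 = 19 > 13, so the condition is met.

Yes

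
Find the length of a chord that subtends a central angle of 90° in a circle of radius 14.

Chord = 2(14) sin(45°) = 14*sqrt(2)

14*sqrt(2)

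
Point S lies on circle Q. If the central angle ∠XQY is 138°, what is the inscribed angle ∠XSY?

Inscribed angle = 138° / 2 = 69° (inscribed angle theorem).

69°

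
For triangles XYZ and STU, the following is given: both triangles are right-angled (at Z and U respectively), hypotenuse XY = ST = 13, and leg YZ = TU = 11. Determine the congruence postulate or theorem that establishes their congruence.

Consider the given information: both triangles are right-angled (at Z and U respectively), hypotenuse XY = ST = 13, and leg YZ = TU = 11
This is not SSS or SAS: SSS requires all three pairs of sides, but we don't have that. SAS requires two sides and the included angle between them.
The correct criterion is HL. The hypotenuse and one leg of two right triangles are equal (Hypotenuse-Leg).

HL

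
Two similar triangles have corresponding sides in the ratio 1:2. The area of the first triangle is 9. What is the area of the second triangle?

Area ratio = (1/2)^2 = 1/4. Area of the second triangle = 9 * 4/1 = 36.

36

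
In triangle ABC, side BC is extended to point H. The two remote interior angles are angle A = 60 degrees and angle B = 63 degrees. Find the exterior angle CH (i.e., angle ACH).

By the exterior angle theorem, an exterior angle of a triangle equals the sum of the two remote interior angles.
Exterior angle = angle A + angle B
Exterior angle = 60 + 63 = 123 degrees

123 degrees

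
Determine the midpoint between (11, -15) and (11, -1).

The midpoint is the average of the coordinates:
x: (11 + 11)/2 = 11
y: (-15 + -1)/2 = -8
Midpoint = (11, -8)

(11, -8)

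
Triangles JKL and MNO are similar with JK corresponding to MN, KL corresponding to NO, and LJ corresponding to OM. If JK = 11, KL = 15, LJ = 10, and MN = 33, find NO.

Similar triangles have proportional sides. Setting up the proportion:
MN / JK = NO / KL
33 / 11 = NO / 15
NO = 15 * 33 / 11 = 45.

45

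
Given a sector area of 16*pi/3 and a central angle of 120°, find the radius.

r² = 360 × 16*pi/3 / (π × 120) = 16, so r = 4.

4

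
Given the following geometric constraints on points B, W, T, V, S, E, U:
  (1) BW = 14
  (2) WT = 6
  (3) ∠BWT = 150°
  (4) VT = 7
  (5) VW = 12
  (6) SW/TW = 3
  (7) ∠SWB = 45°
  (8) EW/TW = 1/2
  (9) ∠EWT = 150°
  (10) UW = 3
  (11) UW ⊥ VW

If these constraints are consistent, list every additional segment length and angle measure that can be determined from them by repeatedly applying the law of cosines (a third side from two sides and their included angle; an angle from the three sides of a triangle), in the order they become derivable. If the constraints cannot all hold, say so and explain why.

The constraints are consistent. Derivable facts, in order:
After 1 step:
- BS ≈ 12.79
- BT ≈ 19.43
- TE ≈ 8.73
- VU = 3·√17
- ∠TVW = 20.85°
- ∠TWV = 24.53°
- ∠VTW = 134.62°
After 2 steps:
- ∠BSW = 50.71°
- ∠BTW = 21.12°
- ∠ETW = 9.9°
- ∠SBW = 84.29°
- ∠TBW = 8.88°
- ∠TEW = 20.1°
- ∠UVW = 14.04°
- ∠VUW = 75.96°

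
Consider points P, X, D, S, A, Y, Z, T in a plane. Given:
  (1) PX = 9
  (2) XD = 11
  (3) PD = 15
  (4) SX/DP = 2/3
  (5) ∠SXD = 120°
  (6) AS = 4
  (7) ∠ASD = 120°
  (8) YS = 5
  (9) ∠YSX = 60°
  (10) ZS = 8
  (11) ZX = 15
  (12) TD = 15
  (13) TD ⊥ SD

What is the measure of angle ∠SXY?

From the given relations: SX = 2/3·DP = 2/3·15 = 10.
Step 1: By the law of cosines on triangle XSY: XY² = 10² + 5² − 2·10·5·cos(60°) = 75, so XY = 5·√3.
Step 2: By the inverse law of cosines on triangle SXY: cos(∠SXY) = (10² + (5·√3)² − 5²) / (2·10·5·√3) = 150/173.21 = 0.866, so ∠SXY = 30°.

Therefore, the measure of angle ∠SXY = 30°.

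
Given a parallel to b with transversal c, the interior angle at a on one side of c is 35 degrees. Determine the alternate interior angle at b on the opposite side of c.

Alternate interior angles formed by parallel lines and a transversal are equal.
The given angle is 35 degrees.
The alternate interior angle = 35 degrees.

35 degrees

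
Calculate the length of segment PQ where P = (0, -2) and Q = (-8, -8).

d = sqrt((-8 - 0)^2 + (-8 - -2)^2)
d = sqrt(-8^2 + -6^2)
d = sqrt(64 + 36)
d = sqrt(100) = 10

10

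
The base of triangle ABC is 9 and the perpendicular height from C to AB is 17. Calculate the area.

Area = (1/2) * base * height
Area = (1/2) * 9 * 17
Area = 153/2

153/2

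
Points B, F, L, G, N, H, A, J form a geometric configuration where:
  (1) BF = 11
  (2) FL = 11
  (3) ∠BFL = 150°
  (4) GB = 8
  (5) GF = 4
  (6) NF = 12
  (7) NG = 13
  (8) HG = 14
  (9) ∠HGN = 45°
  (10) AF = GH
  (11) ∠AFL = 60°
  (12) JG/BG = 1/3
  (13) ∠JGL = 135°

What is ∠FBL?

Step 1: By the law of cosines on triangle BFL: BL² = 11² + 11² − 2·11·11·cos(150°) = 451.58, so BL ≈ 21.25.
Step 2: By the inverse law of cosines on triangle FBL: cos(∠FBL) = (11² + 21.25² − 11²) / (2·11·21.25) = 451.58/467.51 = 0.9659, so ∠FBL = 15°.

Therefore, the measure of angle ∠FBL = 15°.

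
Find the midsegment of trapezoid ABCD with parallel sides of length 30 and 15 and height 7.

The midsegment (median) of a trapezoid connects the midpoints of the non-parallel sides.
Its length is the average of the two bases: (30 + 15) / 2 = 45/2.

45/2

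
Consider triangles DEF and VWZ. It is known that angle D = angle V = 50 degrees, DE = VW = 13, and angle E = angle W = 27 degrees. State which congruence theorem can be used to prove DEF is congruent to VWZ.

Consider the given information: angle D = angle V = 50 degrees, DE = VW = 13, and angle E = angle W = 27 degrees
This is not SAS or HL: SAS requires two sides and the included angle between them. HL only applies to right triangles with matching hypotenuse and leg.
The correct criterion is ASA. Two pairs of corresponding angles and the included side are equal (Angle-Side-Angle).

ASA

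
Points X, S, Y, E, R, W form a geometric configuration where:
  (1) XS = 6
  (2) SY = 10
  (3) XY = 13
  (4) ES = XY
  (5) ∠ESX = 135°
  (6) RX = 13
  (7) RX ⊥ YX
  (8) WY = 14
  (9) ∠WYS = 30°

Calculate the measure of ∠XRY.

Step 1: By the law of cosines on triangle RXY: RY² = 13² + 13² − 2·13·13·cos(90°) = 338, so RY = 13·√2.
Step 2: By the inverse law of cosines on triangle XRY: cos(∠XRY) = (13² + (13·√2)² − 13²) / (2·13·13·√2) = 338/478 = 0.7071, so ∠XRY = 45°.

Therefore, the measure of angle ∠XRY = 45°.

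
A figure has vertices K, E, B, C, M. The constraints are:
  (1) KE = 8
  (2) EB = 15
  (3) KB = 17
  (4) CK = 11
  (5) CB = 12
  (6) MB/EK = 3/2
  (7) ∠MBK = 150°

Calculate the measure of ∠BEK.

Step 1: By the inverse law of cosines on triangle BEK: cos(∠BEK) = (15² + 8² − 17²) / (2·15·8) = 0/240 = 0, so ∠BEK = 90°.

Therefore, the measure of angle ∠BEK = 90°.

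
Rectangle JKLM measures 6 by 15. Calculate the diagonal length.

d = sqrt(6^2 + 15^2) = sqrt(261) = 3*sqrt(29)

3*sqrt(29)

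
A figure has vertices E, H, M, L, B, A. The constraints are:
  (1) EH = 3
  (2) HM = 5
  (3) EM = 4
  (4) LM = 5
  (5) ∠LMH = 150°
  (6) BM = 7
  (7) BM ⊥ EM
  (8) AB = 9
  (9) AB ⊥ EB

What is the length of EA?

Step 1: By the law of cosines on triangle BME: BE² = 7² + 4² − 2·7·4·cos(90°) = 65, so BE = √65.
Step 2: By the law of cosines on triangle EBA: EA² = √65² + 9² − 2·√65·9·cos(90°) = 146, so EA = √146.

Therefore, the length of EA = √146.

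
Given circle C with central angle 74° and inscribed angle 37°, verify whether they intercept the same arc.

By the inscribed angle theorem, if both angles subtend the same arc, the inscribed angle must be half the central angle.
Half of 74° = 37°, which equals the given inscribed angle of 37°.
Therefore, yes, they correspond to the same arc.

Yes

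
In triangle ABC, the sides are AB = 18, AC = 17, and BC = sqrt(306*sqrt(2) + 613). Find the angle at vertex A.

When all three sides of a triangle are known, the law of cosines can be rearranged to find any angle.
cos(C) = (a² + b² - c²) / (2ab) gives cos(A) = -sqrt(2)/2.
Taking the inverse cosine: A = 135°.

135°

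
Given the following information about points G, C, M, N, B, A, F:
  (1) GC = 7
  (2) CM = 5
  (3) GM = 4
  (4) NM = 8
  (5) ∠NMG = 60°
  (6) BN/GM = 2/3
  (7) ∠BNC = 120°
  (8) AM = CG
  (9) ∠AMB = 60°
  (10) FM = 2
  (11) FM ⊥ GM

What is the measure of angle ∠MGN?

Step 1: By the law of cosines on triangle GMN: GN² = 4² + 8² − 2·4·8·cos(60°) = 48, so GN = 4·√3.
Step 2: By the inverse law of cosines on triangle MGN: cos(∠MGN) = (4² + (4·√3)² − 8²) / (2·4·4·√3) = 0/55.43 = 0, so ∠MGN = 90°.

Therefore, the measure of angle ∠MGN = 90°.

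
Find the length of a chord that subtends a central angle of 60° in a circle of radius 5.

Drop a perpendicular from the center to the chord, bisecting both the chord and the central angle.
Each half-chord = r sin(θ/2) = 5 sin(30°).
The full chord = 2 × 5 × sin(30°) = 5.

5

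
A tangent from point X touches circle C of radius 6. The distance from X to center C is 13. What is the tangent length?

Let T be the point of tangency. Then CT ⊥ XT (radius ⊥ tangent).
In right triangle CTX: CX² = CT² + XT²
13² = 6² + XT²
XT² = 133, XT = sqrt(133)

sqrt(133)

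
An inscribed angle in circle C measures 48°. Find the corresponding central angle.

Central angle = 2 × 48° = 96° (inscribed angle theorem).

96°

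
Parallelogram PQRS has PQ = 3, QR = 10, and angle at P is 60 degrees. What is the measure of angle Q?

In a parallelogram, consecutive angles are supplementary (sum to 180°).
angle Q = 180 - angle P
angle Q = 180 - 60
angle Q = 120 degrees

120 degrees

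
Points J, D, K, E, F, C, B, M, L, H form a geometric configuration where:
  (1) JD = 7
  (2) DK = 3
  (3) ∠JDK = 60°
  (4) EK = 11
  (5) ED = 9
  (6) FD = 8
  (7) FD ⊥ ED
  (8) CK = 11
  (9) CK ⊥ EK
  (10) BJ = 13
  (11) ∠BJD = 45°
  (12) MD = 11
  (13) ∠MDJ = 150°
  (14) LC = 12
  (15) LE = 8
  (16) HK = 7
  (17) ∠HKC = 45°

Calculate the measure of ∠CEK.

Step 1: By the law of cosines on triangle EKC: EC² = 11² + 11² − 2·11·11·cos(90°) = 242, so EC = 11·√2.
Step 2: By the inverse law of cosines on triangle CEK: cos(∠CEK) = ((11·√2)² + 11² − 11²) / (2·11·√2·11) = 242/342.24 = 0.7071, so ∠CEK = 45°.

Therefore, the measure of angle ∠CEK = 45°.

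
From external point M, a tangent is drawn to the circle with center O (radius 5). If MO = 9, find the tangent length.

The tangent, radius, and line from the external point to the center form a right triangle.
The right angle is where the tangent meets the radius.
By the Pythagorean theorem: tangent² + 5² = 9²
tangent² = 81 - 25 = 56
tangent = 2*sqrt(14)

2*sqrt(14)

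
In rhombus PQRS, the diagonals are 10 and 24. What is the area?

Area = (10 * 24) / 2 = 240 / 2 = 120

120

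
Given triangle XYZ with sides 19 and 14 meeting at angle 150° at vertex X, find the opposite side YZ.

Law of cosines: YZ^2 = 19^2 + 14^2 - 2(19)(14)cos(150°) = 266*sqrt(3) + 557, so YZ = sqrt(266*sqrt(3) + 557).

sqrt(266*sqrt(3) + 557)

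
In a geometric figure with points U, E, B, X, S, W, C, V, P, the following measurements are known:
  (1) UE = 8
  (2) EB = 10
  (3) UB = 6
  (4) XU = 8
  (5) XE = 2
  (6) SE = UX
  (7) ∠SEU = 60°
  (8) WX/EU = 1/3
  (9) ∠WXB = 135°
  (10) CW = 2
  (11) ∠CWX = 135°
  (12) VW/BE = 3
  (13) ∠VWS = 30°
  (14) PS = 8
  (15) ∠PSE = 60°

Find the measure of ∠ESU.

From the given relations: SE = UX = 8.
Step 1: By the law of cosines on triangle SEU: SU² = 8² + 8² − 2·8·8·cos(60°) = 64, so SU = 8.
Step 2: By the inverse law of cosines on triangle ESU: cos(∠ESU) = (8² + 8² − 8²) / (2·8·8) = 64/128 = 0.5, so ∠ESU = 60°.

Therefore, the measure of angle ∠ESU = 60°.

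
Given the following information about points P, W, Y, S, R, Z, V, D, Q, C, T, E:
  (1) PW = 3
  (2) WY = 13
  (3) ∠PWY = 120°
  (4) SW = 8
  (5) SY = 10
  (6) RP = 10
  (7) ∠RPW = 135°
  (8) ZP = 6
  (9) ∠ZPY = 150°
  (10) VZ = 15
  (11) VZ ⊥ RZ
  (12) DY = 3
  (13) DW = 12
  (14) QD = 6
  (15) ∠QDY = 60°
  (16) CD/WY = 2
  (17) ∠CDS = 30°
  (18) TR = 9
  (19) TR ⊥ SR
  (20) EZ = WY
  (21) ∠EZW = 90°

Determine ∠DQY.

Step 1: By the law of cosines on triangle QDY: QY² = 6² + 3² − 2·6·3·cos(60°) = 27, so QY = 3·√3.
Step 2: By the inverse law of cosines on triangle DQY: cos(∠DQY) = (6² + (3·√3)² − 3²) / (2·6·3·√3) = 54/62.35 = 0.866, so ∠DQY = 30°.

Therefore, the measure of angle ∠DQY = 30°.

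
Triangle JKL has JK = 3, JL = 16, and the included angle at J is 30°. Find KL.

By the law of cosines: KL^2 = JK^2 + JL^2 - 2*JK*JL*cos(J)
KL^2 = 3^2 + 16^2 - 2*3*16*cos(30°)
KL^2 = 9 + 256 - 96*(sqrt(3)/2)
KL^2 = 265 - 48*sqrt(3)
KL = sqrt(265 - 48*sqrt(3))

sqrt(265 - 48*sqrt(3))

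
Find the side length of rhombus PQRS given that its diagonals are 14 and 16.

The diagonals of a rhombus bisect each other at right angles.
Half-diagonals: 14/2 = 7 and 16/2 = 8
side = sqrt(7^2 + 8^2)
side = sqrt(49 + 64)
side = sqrt(113)

sqrt(113)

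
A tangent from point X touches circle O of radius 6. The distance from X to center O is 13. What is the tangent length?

The tangent, radius, and line from the external point to the center form a right triangle.
The right angle is where the tangent meets the radius.
By the Pythagorean theorem: tangent² + 6² = 13²
tangent² = 169 - 36 = 133
tangent = sqrt(133)

sqrt(133)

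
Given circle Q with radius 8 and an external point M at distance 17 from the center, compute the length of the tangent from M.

The tangent, radius, and line from the external point to the center form a right triangle.
The right angle is where the tangent meets the radius.
By the Pythagorean theorem: tangent² + 8² = 17²
tangent² = 289 - 64 = 225
tangent = 15

15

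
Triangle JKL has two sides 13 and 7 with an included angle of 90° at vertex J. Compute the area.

Area = (1/2) * JK * JL * sin(J)
Area = (1/2) * 13 * 7 * sin(90°)
Area = (1/2) * 13 * 7 * 1
Area = 91/2

91/2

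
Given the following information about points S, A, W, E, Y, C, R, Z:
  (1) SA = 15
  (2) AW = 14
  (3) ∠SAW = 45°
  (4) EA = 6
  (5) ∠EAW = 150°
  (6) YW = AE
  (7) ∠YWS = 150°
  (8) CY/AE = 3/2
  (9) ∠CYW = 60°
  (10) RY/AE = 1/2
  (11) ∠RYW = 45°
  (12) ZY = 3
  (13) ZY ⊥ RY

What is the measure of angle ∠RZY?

From the given relations: RY = 1/2·AE = 1/2·6 = 3.
Step 1: By the law of cosines on triangle ZYR: ZR² = 3² + 3² − 2·3·3·cos(90°) = 18, so ZR = 3·√2.
Step 2: By the inverse law of cosines on triangle RZY: cos(∠RZY) = ((3·√2)² + 3² − 3²) / (2·3·√2·3) = 18/25.46 = 0.7071, so ∠RZY = 45°.

Therefore, the measure of angle ∠RZY = 45°.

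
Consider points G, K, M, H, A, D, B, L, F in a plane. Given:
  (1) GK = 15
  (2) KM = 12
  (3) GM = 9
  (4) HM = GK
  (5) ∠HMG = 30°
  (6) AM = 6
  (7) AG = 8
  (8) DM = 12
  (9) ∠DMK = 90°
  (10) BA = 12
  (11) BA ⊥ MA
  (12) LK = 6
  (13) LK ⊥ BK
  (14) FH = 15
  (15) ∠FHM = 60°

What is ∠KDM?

Step 1: By the law of cosines on triangle DMK: DK² = 12² + 12² − 2·12·12·cos(90°) = 288, so DK = 12·√2.
Step 2: By the inverse law of cosines on triangle KDM: cos(∠KDM) = ((12·√2)² + 12² − 12²) / (2·12·√2·12) = 288/407.29 = 0.7071, so ∠KDM = 45°.

Therefore, the measure of angle ∠KDM = 45°.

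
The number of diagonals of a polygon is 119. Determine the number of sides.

Using d = n(n - 3)/2, we solve 119 = n(n - 3)/2.
So n(n - 3) = 238.
Testing n = 17: 17 * 14 = 238 = 238. Correct.
The polygon has 17 sides.

17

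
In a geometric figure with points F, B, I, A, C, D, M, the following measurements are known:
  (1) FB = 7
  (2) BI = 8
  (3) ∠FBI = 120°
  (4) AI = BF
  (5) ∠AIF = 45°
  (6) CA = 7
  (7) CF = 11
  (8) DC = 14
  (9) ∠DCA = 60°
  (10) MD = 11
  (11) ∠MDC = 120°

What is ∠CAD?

Step 1: By the law of cosines on triangle ACD: AD² = 7² + 14² − 2·7·14·cos(60°) = 147, so AD = 7·√3.
Step 2: By the inverse law of cosines on triangle CAD: cos(∠CAD) = (7² + (7·√3)² − 14²) / (2·7·7·√3) = 0/169.74 = 0, so ∠CAD = 90°.

Therefore, the measure of angle ∠CAD = 90°.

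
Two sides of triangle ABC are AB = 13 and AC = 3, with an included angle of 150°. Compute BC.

When two sides and the included angle are known, the law of cosines gives the third side.
c^2 = a^2 + b^2 - 2ab cos(C) generalizes the Pythagorean theorem to non-right triangles.
Here: BC^2 = 169 + 9 - 78*(-sqrt(3)/2) = 39*sqrt(3) + 178
BC = sqrt(39*sqrt(3) + 178)

sqrt(39*sqrt(3) + 178)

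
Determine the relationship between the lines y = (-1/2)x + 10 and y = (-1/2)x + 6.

Slope of line 1: m1 = -1/2
Slope of line 2: m2 = -1/2
m1 = m2, so the lines are parallel.

Parallel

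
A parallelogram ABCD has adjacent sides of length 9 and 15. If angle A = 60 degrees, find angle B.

Opposite sides of a parallelogram are parallel, so consecutive angles form co-interior angles on a transversal.
Co-interior angles sum to 180°, giving angle B = 180 - 60 = 120 degrees.

120 degrees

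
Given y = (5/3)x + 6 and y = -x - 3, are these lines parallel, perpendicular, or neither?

Slope of line 1: m1 = 5/3
Slope of line 2: m2 = -1
For parallel lines we need equal slopes: 5/3 != -1.
For perpendicular lines we need m1*m2 = -1: (5/3)(-1) = -5/3 != -1.
Since neither condition holds, the lines are neither parallel nor perpendicular.

Neither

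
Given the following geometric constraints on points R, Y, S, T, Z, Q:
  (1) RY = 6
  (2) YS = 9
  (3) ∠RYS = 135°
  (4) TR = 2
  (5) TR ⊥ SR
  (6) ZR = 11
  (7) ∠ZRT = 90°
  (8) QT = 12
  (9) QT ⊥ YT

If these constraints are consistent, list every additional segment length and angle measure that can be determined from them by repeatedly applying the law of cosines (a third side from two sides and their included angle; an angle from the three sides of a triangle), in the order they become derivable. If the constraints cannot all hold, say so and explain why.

The constraints are consistent. Derivable facts, in order:
After 1 step:
- RS ≈ 13.91
- TZ = 5·√5
After 2 steps:
- ST ≈ 14.05
- ∠RSY = 17.76°
- ∠RTZ = 79.7°
- ∠RZT = 10.3°
- ∠SRY = 27.24°
After 3 steps:
- ∠RST = 8.18°
- ∠RTS = 81.82°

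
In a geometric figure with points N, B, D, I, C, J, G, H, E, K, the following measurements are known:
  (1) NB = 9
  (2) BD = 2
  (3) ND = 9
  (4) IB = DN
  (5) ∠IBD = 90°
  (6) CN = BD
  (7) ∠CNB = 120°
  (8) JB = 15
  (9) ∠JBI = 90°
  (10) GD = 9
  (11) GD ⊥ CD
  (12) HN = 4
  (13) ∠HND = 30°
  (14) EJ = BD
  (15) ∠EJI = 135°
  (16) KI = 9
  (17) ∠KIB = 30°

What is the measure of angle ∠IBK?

From the given relations: IB = DN = 9.
Step 1: By the law of cosines on triangle BIK: BK² = 9² + 9² − 2·9·9·cos(30°) = 21.7, so BK ≈ 4.66.
Step 2: By the inverse law of cosines on triangle IBK: cos(∠IBK) = (9² + 4.66² − 9²) / (2·9·4.66) = 21.7/83.86 = 0.2588, so ∠IBK = 75°.

Therefore, the measure of angle ∠IBK = 75°.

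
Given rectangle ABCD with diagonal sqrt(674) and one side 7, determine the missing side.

b = sqrt(d^2 - a^2) = sqrt(674 - 49) = sqrt(625) = 25

25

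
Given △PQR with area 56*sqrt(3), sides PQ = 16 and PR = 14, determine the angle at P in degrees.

Area = (1/2) * a * b * sin(C)
sin(C) = 2 * Area / (a * b)
sin(C) = 2 * 56*sqrt(3) / (16 * 14)
sin(C) = sqrt(3)/2
C = arcsin(sqrt(3)/2) = 60°
Since sin(180° - C) = sin(C), the obtuse angle 120° gives the same area, so C = 60° or C = 120°.

60° or 120°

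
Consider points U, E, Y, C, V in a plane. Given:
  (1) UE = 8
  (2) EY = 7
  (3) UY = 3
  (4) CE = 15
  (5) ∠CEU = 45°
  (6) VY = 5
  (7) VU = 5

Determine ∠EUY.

Step 1: By the inverse law of cosines on triangle EUY: cos(∠EUY) = (8² + 3² − 7²) / (2·8·3) = 24/48 = 0.5, so ∠EUY = 60°.

Therefore, the measure of angle ∠EUY = 60°.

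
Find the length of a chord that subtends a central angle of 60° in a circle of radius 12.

Chord = 2(12) sin(30°) = 12

12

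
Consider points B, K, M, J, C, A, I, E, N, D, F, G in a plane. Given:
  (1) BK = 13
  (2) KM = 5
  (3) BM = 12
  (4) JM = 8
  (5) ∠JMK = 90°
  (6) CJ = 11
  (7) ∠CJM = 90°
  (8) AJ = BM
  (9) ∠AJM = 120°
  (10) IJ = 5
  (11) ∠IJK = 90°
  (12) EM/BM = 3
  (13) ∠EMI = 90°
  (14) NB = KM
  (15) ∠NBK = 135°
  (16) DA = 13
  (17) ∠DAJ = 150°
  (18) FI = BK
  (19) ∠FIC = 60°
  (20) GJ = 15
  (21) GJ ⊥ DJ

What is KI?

Step 1: By the law of cosines on triangle JMK: JK² = 8² + 5² − 2·8·5·cos(90°) = 89, so JK = √89.
Step 2: By the law of cosines on triangle KJI: KI² = √89² + 5² − 2·√89·5·cos(90°) = 114, so KI = √114.

Therefore, the length of KI = √114.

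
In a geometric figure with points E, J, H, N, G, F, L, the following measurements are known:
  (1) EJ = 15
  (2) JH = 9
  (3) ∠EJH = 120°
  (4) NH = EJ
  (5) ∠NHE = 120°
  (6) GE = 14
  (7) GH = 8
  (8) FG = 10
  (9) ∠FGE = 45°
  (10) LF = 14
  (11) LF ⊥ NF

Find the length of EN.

From the given relations: NH = EJ = 15.
Step 1: By the law of cosines on triangle EJH: EH² = 15² + 9² − 2·15·9·cos(120°) = 441, so EH = 21.
Step 2: By the law of cosines on triangle EHN: EN² = 21² + 15² − 2·21·15·cos(120°) = 981, so EN = 3·√109.

Therefore, the length of EN = 3·√109.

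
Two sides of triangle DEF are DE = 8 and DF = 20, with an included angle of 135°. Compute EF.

By the law of cosines: EF^2 = DE^2 + DF^2 - 2*DE*DF*cos(D)
EF^2 = 8^2 + 20^2 - 2*8*20*cos(135°)
EF^2 = 64 + 400 - 320*(-sqrt(2)/2)
EF^2 = 160*sqrt(2) + 464
EF = 4*sqrt(10*sqrt(2) + 29)

4*sqrt(10*sqrt(2) + 29)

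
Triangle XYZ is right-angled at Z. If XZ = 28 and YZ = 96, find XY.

In a right triangle, the square of the hypotenuse equals the sum of the squares of the two legs.
The legs are 28 and 96, so the hypotenuse = sqrt(784 + 9216) = sqrt(10000) = 100.

100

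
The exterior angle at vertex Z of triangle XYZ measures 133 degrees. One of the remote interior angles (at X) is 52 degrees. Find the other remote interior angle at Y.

The exterior angle theorem states that an exterior angle equals the sum of the two non-adjacent interior angles.
So 133 = 52 + angle Y, which gives angle Y = 133 - 52 = 81 degrees.

81 degrees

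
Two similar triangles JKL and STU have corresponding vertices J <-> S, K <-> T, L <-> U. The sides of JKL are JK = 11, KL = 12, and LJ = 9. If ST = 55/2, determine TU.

k = 55/2/11 = 5/2. TU = 5/2 * 12 = 30.

30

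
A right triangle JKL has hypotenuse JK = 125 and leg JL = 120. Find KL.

By the Pythagorean theorem: KL^2 = JK^2 - JL^2
KL^2 = 125^2 - 120^2 = 15625 - 14400 = 1225
KL = sqrt(1225) = 35

35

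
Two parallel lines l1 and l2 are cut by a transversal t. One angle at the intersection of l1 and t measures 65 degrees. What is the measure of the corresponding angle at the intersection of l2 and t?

When a transversal crosses parallel lines, angles in the same position at each intersection are called corresponding angles.
These are always equal, so the answer is 65 degrees.

65 degrees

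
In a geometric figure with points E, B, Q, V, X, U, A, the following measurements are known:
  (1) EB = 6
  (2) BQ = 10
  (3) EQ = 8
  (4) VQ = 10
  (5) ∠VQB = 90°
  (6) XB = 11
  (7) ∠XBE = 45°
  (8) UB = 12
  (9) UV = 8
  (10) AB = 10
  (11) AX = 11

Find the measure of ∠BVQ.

Step 1: By the law of cosines on triangle VQB: VB² = 10² + 10² − 2·10·10·cos(90°) = 200, so VB = 10·√2.
Step 2: By the inverse law of cosines on triangle BVQ: cos(∠BVQ) = ((10·√2)² + 10² − 10²) / (2·10·√2·10) = 200/282.84 = 0.7071, so ∠BVQ = 45°.

Therefore, the measure of angle ∠BVQ = 45°.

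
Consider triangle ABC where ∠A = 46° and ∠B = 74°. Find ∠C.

angle C = 180 - 46 - 74 = 60 degrees.

60 degrees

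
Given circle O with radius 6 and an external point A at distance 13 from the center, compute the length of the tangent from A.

Let T be the point of tangency. Then OT ⊥ AT (radius ⊥ tangent).
In right triangle OTA: OA² = OT² + AT²
13² = 6² + AT²
AT² = 133, AT = sqrt(133)

sqrt(133)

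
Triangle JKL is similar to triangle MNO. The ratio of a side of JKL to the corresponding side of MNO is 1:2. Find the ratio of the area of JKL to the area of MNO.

Area ratio = (side ratio)^2 = (1/2)^2 = 1:4.

1:4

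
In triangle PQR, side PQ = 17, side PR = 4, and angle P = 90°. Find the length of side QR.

By the law of cosines: QR^2 = PQ^2 + PR^2 - 2*PQ*PR*cos(P)
QR^2 = 17^2 + 4^2 - 2*17*4*cos(90°)
QR^2 = 289 + 16 - 136*(0)
QR^2 = 305
QR = sqrt(305)

sqrt(305)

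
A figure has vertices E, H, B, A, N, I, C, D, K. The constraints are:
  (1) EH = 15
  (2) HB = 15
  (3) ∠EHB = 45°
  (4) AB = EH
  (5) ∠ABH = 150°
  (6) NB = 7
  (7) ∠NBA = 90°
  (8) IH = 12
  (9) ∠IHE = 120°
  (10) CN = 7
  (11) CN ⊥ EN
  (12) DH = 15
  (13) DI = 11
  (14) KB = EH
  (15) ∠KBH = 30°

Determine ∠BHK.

From the given relations: KB = EH = 15.
Step 1: By the law of cosines on triangle HBK: HK² = 15² + 15² − 2·15·15·cos(30°) = 60.29, so HK ≈ 7.76.
Step 2: By the inverse law of cosines on triangle BHK: cos(∠BHK) = (15² + 7.76² − 15²) / (2·15·7.76) = 60.29/232.94 = 0.2588, so ∠BHK = 75°.

Therefore, the measure of angle ∠BHK = 75°.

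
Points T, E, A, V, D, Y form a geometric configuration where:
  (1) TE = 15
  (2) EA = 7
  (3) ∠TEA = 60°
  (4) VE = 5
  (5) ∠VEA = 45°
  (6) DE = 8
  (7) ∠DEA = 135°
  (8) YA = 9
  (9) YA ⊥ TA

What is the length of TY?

Step 1: By the law of cosines on triangle AET: AT² = 7² + 15² − 2·7·15·cos(60°) = 169, so AT = 13.
Step 2: By the law of cosines on triangle TAY: TY² = 13² + 9² − 2·13·9·cos(90°) = 250, so TY = 5·√10.

Therefore, the length of TY = 5·√10.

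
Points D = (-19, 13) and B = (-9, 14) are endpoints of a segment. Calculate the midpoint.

M = ((x₁ + x₂)/2, (y₁ + y₂)/2)
= ((-19 + -9)/2, (13 + 14)/2)
= (-28/2, 27/2) = (-14, 27/2)

(-14, 27/2)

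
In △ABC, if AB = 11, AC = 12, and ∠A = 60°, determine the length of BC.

By the law of cosines: BC^2 = AB^2 + AC^2 - 2*AB*AC*cos(A)
BC^2 = 11^2 + 12^2 - 2*11*12*cos(60°)
BC^2 = 121 + 144 - 264*(1/2)
BC^2 = 133
BC = sqrt(133)

sqrt(133)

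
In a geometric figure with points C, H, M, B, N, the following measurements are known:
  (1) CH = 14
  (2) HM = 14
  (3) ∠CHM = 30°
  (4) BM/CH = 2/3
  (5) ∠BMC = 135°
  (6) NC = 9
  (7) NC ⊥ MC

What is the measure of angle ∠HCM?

Step 1: By the law of cosines on triangle CHM: CM² = 14² + 14² − 2·14·14·cos(30°) = 52.52, so CM ≈ 7.25.
Step 2: By the inverse law of cosines on triangle HCM: cos(∠HCM) = (14² + 7.25² − 14²) / (2·14·7.25) = 52.52/202.91 = 0.2588, so ∠HCM = 75°.

Therefore, the measure of angle ∠HCM = 75°.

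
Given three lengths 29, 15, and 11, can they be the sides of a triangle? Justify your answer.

Check the triangle inequality: 15 + 11 = 26 ≤ 29.
Since the sum of two sides does not exceed the third, no triangle can be formed.

No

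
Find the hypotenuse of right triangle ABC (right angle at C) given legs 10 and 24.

AB = sqrt(10^2 + 24^2) = sqrt(676) = 26

26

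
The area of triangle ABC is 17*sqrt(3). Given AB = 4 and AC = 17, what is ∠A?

From the SAS area formula Area = (1/2)ab sin(C), rearranging gives sin(C) = 2*Area/(ab).
sin(C) = 2 * 17*sqrt(3) / (68) = sqrt(3)/2.
Therefore C = arcsin(sqrt(3)/2) = 60°.
Since sin(180° - C) = sin(C), the obtuse angle 120° gives the same area, so C = 60° or C = 120°.

60° or 120°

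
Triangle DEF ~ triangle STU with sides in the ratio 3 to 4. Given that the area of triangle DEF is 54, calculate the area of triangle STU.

The ratio of areas of similar triangles = (side ratio)^2.
Side ratio = 3:4, so area ratio = 9:16.
Area of STU / Area of DEF = 16/9
Area of STU = 54 * 16/9 = 96

96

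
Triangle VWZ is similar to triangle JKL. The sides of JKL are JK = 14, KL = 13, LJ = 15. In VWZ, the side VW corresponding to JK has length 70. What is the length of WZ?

Similar triangles have proportional sides. Setting up the proportion:
VW / JK = WZ / KL
70 / 14 = WZ / 13
WZ = 13 * 70 / 14 = 65.

65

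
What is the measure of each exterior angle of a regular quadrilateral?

Each exterior angle of a regular n-gon is 360 / n.
For n = 4: 360 / 4 = 90 degrees.

90 degrees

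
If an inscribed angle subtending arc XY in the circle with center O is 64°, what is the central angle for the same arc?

Central angle = 2 × 64° = 128° (inscribed angle theorem).

128°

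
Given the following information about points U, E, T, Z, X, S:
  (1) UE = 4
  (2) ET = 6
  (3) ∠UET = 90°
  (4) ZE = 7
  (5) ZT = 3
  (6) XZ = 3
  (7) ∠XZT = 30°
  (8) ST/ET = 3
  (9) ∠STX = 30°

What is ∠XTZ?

Step 1: By the law of cosines on triangle TZX: TX² = 3² + 3² − 2·3·3·cos(30°) = 2.41, so TX ≈ 1.55.
Step 2: By the inverse law of cosines on triangle XTZ: cos(∠XTZ) = (1.55² + 3² − 3²) / (2·1.55·3) = 2.41/9.32 = 0.2588, so ∠XTZ = 75°.

Therefore, the measure of angle ∠XTZ = 75°.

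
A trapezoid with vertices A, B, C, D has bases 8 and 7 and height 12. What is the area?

Area of a trapezoid = (base1 + base2) * height / 2
Area = (8 + 7) * 12 / 2
Area = 15 * 12 / 2
Area = 180 / 2
Area = 90

90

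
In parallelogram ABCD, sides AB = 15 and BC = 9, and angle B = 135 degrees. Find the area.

Area = 15 * 9 * sin(135°) = 135 * sqrt(2)/2 = 135*sqrt(2)/2

135*sqrt(2)/2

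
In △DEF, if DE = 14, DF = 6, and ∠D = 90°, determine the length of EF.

The included angle is 90°, so the triangle is right-angled at D. The opposite side EF is the hypotenuse.
By the Pythagorean theorem: EF = sqrt(14^2 + 6^2) = sqrt(232) = 2*sqrt(58).

2*sqrt(58)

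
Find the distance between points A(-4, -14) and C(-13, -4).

The horizontal distance is |-13 - -4| = 9 and the vertical distance is |-4 - -14| = 10.
By the Pythagorean theorem, d = sqrt(9^2 + 10^2) = sqrt(181).

sqrt(181)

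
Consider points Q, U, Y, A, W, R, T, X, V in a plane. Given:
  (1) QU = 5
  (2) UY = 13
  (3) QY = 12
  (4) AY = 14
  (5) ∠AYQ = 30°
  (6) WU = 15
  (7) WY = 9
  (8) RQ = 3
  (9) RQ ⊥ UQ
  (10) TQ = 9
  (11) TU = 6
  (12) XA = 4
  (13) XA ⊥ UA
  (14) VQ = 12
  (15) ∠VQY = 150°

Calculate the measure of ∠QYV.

Step 1: By the law of cosines on triangle YQV: YV² = 12² + 12² − 2·12·12·cos(150°) = 537.42, so YV ≈ 23.18.
Step 2: By the inverse law of cosines on triangle QYV: cos(∠QYV) = (12² + 23.18² − 12²) / (2·12·23.18) = 537.42/556.37 = 0.9659, so ∠QYV = 15°.

Therefore, the measure of angle ∠QYV = 15°.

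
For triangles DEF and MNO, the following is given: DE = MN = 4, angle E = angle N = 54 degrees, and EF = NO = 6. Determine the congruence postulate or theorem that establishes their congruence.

The given information matches SAS: Two pairs of corresponding sides and the included angle are equal (Side-Angle-Side).

SAS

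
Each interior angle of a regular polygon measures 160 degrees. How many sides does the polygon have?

Exterior angle = 180 - 160 = 20. n = 360 / 20 = 18.

18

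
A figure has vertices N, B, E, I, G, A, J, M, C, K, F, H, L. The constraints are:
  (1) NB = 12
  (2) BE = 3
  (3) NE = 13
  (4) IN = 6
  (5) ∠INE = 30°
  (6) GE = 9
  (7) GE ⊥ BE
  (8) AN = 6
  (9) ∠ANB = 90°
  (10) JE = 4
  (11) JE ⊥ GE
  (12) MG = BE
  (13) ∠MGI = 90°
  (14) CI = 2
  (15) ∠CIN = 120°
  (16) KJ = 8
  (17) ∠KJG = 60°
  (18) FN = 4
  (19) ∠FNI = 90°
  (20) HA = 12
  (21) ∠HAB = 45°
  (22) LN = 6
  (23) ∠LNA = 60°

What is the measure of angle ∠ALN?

Step 1: By the law of cosines on triangle LNA: LA² = 6² + 6² − 2·6·6·cos(60°) = 36, so LA = 6.
Step 2: By the inverse law of cosines on triangle ALN: cos(∠ALN) = (6² + 6² − 6²) / (2·6·6) = 36/72 = 0.5, so ∠ALN = 60°.

Therefore, the measure of angle ∠ALN = 60°.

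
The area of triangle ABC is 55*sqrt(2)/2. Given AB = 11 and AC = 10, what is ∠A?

From the SAS area formula Area = (1/2)ab sin(C), rearranging gives sin(C) = 2*Area/(ab).
sin(C) = 2 * 55*sqrt(2)/2 / (110) = sqrt(2)/2.
Therefore C = arcsin(sqrt(2)/2) = 45°.
Since sin(180° - C) = sin(C), the obtuse angle 135° gives the same area, so C = 45° or C = 135°.

45° or 135°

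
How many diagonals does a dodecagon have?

Each of the 12 vertices connects to 9 non-adjacent vertices via diagonals.
Total connections = 12 × 9 = 108, but each diagonal is counted twice.
Number of diagonals = 108 / 2 = 54.

54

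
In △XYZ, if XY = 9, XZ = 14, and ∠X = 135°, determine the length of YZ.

Law of cosines: YZ^2 = 9^2 + 14^2 - 2(9)(14)cos(135°) = 126*sqrt(2) + 277, so YZ = sqrt(126*sqrt(2) + 277).

sqrt(126*sqrt(2) + 277)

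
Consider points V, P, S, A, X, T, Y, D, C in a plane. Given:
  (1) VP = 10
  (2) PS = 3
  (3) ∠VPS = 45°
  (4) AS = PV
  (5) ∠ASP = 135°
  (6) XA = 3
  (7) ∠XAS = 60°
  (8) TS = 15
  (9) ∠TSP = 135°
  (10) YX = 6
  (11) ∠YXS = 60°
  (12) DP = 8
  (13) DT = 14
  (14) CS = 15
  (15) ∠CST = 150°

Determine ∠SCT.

Step 1: By the law of cosines on triangle CST: CT² = 15² + 15² − 2·15·15·cos(150°) = 839.71, so CT ≈ 28.98.
Step 2: By the inverse law of cosines on triangle SCT: cos(∠SCT) = (15² + 28.98² − 15²) / (2·15·28.98) = 839.71/869.33 = 0.9659, so ∠SCT = 15°.

Therefore, the measure of angle ∠SCT = 15°.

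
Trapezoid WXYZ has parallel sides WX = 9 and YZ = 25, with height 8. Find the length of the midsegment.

The midsegment of a trapezoid = (base1 + base2) / 2
midsegment = (9 + 25) / 2
midsegment = 34 / 2
midsegment = 17

17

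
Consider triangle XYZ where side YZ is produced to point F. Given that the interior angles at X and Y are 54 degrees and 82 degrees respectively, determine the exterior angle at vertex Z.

Exterior angle = 54 + 82 = 136 degrees (exterior angle theorem).

136 degrees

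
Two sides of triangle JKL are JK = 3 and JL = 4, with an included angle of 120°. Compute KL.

By the law of cosines: KL^2 = JK^2 + JL^2 - 2*JK*JL*cos(J)
KL^2 = 3^2 + 4^2 - 2*3*4*cos(120°)
KL^2 = 9 + 16 - 24*(-1/2)
KL^2 = 37
KL = sqrt(37)

sqrt(37)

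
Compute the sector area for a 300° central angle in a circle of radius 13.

Sector area = πr² × θ/360
= π × 13² × 5/6
= π × 169 × 5/6
= 845*pi/6

845*pi/6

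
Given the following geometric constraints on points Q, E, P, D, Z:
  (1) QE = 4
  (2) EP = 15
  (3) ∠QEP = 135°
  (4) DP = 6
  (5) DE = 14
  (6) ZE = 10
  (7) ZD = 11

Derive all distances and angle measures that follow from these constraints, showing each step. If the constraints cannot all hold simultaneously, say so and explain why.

The constraints are consistent.

Step 1: From QE = 4, EP = 15, and ∠QEP = 135°, by the law of cosines:
  QP² = QE² + EP² - 2·QE·EP·cos(135°) = 16 + 225 + 84.85 = 325.9
  QP ≈ 18.05

Step 2: From ED = 14, EP = 15, DP = 6, by the inverse law of cosines:
  cos(∠DEP) = (ED² + EP² - DP²) / (2·ED·EP)
  ∠DEP = 23.56°

Step 3: From ED = 14, EZ = 10, DZ = 11, by the inverse law of cosines:
  cos(∠DEZ) = (ED² + EZ² - DZ²) / (2·ED·EZ)
  ∠DEZ = 51.32°

Step 4: From PD = 6, PE = 15, DE = 14, by the inverse law of cosines:
  cos(∠DPE) = (PD² + PE² - DE²) / (2·PD·PE)
  ∠DPE = 68.83°

Step 5: From DE = 14, DP = 6, EP = 15, by the inverse law of cosines:
  cos(∠EDP) = (DE² + DP² - EP²) / (2·DE·DP)
  ∠EDP = 87.61°

Step 6: From DE = 14, DZ = 11, EZ = 10, by the inverse law of cosines:
  cos(∠EDZ) = (DE² + DZ² - EZ²) / (2·DE·DZ)
  ∠EDZ = 45.21°

Step 7: From ZD = 11, ZE = 10, DE = 14, by the inverse law of cosines:
  cos(∠DZE) = (ZD² + ZE² - DE²) / (2·ZD·ZE)
  ∠DZE = 83.48°

Step 8: From QE = 4, QP = 18.05, EP = 15, by the inverse law of cosines:
  cos(∠EQP) = (QE² + QP² - EP²) / (2·QE·QP)
  ∠EQP = 35.99°

Step 9: From PE = 15, PQ = 18.05, EQ = 4, by the inverse law of cosines:
  cos(∠EPQ) = (PE² + PQ² - EQ²) / (2·PE·PQ)
  ∠EPQ = 9.01°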